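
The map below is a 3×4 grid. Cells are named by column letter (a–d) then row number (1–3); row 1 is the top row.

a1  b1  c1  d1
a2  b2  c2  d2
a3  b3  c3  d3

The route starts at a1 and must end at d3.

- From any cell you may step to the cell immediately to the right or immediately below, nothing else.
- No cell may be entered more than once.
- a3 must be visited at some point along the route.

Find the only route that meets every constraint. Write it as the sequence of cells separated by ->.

Moves only go right or down, so the column and row indices never decrease.
Route from a1: down 2 to a3, right 3 to d3 — 5 moves in all.
Check: all required cells visited.

a1 -> a2 -> a3 -> b3 -> c3 -> d3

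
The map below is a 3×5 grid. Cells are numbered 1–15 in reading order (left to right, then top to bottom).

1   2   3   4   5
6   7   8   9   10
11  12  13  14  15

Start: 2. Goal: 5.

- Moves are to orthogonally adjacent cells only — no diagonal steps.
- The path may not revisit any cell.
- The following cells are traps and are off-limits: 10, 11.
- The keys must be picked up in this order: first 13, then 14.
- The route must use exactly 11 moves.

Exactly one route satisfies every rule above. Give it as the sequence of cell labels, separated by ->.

The waypoints must appear in the order 13, 14, with no cell reused.
Route from 2: left 1 to 1, down 1 to 6, right 1 to 7, down 1 to 12, right 2 to 14, up 1 to 9, left 1 to 8, up 1 to 3, right 2 to 5 — 11 moves in all.
Check: order respected (13 at step 5, 14 at step 6); 11 moves as required.

2 -> 1 -> 6 -> 7 -> 12 -> 13 -> 14 -> 9 -> 8 -> 3 -> 4 -> 5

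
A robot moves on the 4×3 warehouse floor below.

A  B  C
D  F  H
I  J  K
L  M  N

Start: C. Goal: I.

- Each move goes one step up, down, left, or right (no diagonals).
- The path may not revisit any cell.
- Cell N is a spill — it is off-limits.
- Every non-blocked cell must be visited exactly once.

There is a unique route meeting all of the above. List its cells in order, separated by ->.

Need to visit all 11 open cells exactly once, starting at C and ending at I.
Route from C: 2× left (reaching A), down to D, 2× right (reaching H), down to K, left to J, down to M, left to L, up to I — 10 moves in all.
Check: all 11 open cells covered.

C -> B -> A -> D -> F -> H -> K -> J -> M -> L -> I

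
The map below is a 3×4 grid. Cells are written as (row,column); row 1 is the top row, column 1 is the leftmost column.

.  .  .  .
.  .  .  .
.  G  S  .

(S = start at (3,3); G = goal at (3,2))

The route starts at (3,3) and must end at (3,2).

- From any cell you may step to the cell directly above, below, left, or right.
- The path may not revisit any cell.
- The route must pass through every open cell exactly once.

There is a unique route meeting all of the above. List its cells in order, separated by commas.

(3,3), (3,4), (2,4), (1,4), (1,3), (2,3), (2,2), (1,2), (1,1), (2,1), (3,1), (3,2)

Need to visit all 12 open cells exactly once, starting at (3,3) and ending at (3,2).
Route from (3,3): right to (3,4), 2× up (reaching (1,4)), left to (1,3), down to (2,3), left to (2,2), up to (1,2), left to (1,1), 2× down (reaching (3,1)), right to (3,2) — 11 moves in all.
Check: all 12 open cells covered.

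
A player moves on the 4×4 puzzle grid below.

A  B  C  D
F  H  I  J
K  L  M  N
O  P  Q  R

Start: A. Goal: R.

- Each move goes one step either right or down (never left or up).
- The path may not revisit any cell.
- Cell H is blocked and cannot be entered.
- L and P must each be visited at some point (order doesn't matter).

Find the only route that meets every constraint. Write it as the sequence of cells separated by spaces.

A F K L P Q R

Moves only go right or down, so the column and row indices never decrease.
Route from A: 2× down (reaching K), right to L, down to P, 2× right (reaching R) — 6 moves in all.
Check: all required cells visited.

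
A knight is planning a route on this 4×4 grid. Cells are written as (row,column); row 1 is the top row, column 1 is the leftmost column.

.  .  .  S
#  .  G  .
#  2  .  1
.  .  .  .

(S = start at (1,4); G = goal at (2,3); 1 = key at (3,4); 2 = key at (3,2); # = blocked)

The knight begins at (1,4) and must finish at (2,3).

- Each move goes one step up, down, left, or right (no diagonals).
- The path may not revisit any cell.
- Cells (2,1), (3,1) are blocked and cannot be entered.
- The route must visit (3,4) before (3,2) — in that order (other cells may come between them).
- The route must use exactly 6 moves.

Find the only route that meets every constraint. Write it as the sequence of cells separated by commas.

The waypoints must appear in the order (3,4), (3,2), with no cell reused.
Route from (1,4): down 2 to (3,4), left 2 to (3,2), up 1 to (2,2), right 1 to (2,3) — 6 moves in all.
Check: order respected (1 at step 2, 2 at step 4); 6 moves as required.

(1,4), (2,4), (3,4), (3,3), (3,2), (2,2), (2,3)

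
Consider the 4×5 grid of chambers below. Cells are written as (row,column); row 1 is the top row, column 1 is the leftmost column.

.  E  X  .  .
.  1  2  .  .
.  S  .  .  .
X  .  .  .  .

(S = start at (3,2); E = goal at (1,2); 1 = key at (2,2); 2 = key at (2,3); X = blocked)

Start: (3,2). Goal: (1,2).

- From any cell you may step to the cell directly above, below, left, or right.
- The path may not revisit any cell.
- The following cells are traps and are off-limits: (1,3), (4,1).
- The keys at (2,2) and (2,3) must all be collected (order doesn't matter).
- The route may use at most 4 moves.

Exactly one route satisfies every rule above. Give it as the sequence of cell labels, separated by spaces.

The 4-move cap with required stops at (2,2), (2,3) leaves no slack for detours.
Route from (3,2): right 1 to (3,3), up 1 to (2,3), left 1 to (2,2), up 1 to (1,2) — 4 moves in all.
Check: all required cells visited; 4 ≤ 4 moves.

(3,2) (3,3) (2,3) (2,2) (1,2)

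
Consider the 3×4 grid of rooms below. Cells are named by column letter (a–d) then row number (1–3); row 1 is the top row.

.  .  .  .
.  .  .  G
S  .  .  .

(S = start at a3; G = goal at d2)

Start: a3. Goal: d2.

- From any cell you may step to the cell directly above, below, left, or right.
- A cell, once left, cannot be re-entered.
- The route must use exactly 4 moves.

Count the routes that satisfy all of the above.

4

Need simple routes of exactly 4 moves from a3 to d2 (Manhattan distance 4, so 0 moves are spent on a detour and 0 undoing it).
Enumerating: a3 a2 b2 c2 d2 | a3 b3 b2 c2 d2 | a3 b3 c3 c2 d2 | a3 b3 c3 d3 d2.
That gives 4 routes.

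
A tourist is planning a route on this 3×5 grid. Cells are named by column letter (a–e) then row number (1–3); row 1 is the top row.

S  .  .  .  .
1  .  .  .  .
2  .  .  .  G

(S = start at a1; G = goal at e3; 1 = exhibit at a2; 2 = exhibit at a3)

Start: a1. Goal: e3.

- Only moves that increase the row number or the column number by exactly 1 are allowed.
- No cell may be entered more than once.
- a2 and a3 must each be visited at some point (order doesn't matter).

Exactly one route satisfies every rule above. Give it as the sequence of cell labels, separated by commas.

a1, a2, a3, b3, c3, d3, e3

Moves only go right or down, so the column and row indices never decrease.
Route from a1: 2× down (reaching a3), 4× right (reaching e3) — 6 moves in all.
Check: all required cells visited.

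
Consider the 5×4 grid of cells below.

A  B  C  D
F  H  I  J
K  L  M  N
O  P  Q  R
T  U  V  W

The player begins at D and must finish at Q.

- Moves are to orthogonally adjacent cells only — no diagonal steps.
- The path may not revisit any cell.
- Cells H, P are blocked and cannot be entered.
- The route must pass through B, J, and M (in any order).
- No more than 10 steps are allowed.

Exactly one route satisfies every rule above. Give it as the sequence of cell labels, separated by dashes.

The 10-move cap with required stops at B, J, M leaves no slack for detours.
Route from D: down 1 to J, left 1 to I, up 1 to C, left 2 to A, down 2 to K, right 2 to M, down 1 to Q — 10 moves in all.
Check: all required cells visited; 10 ≤ 10 moves.

D - J - I - C - B - A - F - K - L - M - Q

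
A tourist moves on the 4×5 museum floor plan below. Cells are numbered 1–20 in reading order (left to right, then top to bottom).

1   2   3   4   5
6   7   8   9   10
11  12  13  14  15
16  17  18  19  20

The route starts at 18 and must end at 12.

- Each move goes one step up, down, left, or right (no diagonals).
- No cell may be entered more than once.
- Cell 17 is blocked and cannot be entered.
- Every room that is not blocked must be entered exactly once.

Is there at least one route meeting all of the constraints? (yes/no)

Cell 16 has only one open neighbour but is neither the start nor the goal, so a Hamiltonian route would have to both enter and leave it through the same neighbour — impossible without revisiting.

no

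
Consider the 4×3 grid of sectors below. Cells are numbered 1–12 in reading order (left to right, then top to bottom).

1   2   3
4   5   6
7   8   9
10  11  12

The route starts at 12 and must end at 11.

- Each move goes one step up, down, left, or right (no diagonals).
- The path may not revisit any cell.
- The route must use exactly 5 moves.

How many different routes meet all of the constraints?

Need simple routes of exactly 5 moves from 12 to 11 (Manhattan distance 1, so 2 moves are spent on a detour and 2 undoing it).
Enumerating: 12 9 6 5 8 11 | 12 9 8 7 10 11.
That gives 2 routes.

2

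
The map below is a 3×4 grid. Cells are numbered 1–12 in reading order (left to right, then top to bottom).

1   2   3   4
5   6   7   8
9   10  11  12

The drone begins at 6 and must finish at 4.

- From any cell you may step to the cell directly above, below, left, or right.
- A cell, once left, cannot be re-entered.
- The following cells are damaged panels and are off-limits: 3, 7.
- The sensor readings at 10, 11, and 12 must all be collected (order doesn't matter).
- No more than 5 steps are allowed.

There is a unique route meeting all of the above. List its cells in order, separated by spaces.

6 10 11 12 8 4

Any route must reach 10, 11, and 12 and still end at 4 within 5 moves, so the order of the required stops is forced.
Route from 6: down 1 to 10, right 2 to 12, up 2 to 4 — 5 moves in all.
Check: all required cells visited; 5 ≤ 5 moves.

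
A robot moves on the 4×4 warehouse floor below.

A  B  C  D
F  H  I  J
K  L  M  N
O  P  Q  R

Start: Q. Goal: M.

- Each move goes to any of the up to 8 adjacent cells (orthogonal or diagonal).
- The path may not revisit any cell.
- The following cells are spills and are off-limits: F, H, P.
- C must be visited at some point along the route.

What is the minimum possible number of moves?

Any route passes through C somewhere between Q and M. Summing Chebyshev distances along the two legs (Q → C → M) gives a lower bound of 3 + 2 = 5 moves.
A route of 5 moves achieves this: Q → L → I → C → J → M.
Since 5 matches the lower bound, it is optimal.

5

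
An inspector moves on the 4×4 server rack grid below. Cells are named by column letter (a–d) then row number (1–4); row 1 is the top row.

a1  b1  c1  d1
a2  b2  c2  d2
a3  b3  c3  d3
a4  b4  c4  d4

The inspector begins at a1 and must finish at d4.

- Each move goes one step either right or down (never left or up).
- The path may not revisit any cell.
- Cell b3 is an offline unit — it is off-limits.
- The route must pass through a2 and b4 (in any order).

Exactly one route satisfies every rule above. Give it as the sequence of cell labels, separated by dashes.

a1 - a2 - a3 - a4 - b4 - c4 - d4

Moves only go right or down, so the column and row indices never decrease.
Route from a1: down 3 to a4, right 3 to d4 — 6 moves in all.
Check: all required cells visited.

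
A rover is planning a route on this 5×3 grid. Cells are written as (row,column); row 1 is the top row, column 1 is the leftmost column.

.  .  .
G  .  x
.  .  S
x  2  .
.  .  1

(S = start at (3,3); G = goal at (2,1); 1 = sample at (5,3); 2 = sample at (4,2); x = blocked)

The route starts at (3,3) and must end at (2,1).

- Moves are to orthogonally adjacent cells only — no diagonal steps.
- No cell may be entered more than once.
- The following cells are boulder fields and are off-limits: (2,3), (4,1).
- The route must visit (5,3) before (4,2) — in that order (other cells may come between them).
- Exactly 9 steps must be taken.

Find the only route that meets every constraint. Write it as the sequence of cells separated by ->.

The waypoints must appear in the order (5,3), (4,2), with no cell reused.
Route from (3,3): down 2 to (5,3), left 1 to (5,2), up 4 to (1,2), left 1 to (1,1), down 1 to (2,1) — 9 moves in all.
Check: order respected (1 at step 2, 2 at step 4); 9 moves as required.

(3,3) -> (4,3) -> (5,3) -> (5,2) -> (4,2) -> (3,2) -> (2,2) -> (1,2) -> (1,1) -> (2,1)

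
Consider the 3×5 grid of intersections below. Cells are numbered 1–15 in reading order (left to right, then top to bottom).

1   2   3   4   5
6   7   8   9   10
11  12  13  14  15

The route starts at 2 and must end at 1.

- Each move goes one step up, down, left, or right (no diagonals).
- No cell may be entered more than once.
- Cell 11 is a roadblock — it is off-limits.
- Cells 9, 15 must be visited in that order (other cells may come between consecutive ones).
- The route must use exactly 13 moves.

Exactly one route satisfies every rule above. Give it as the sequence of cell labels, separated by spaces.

The waypoints must appear in the order 9, 15, with no cell reused.
Route from 2: right to 3, down to 8, right to 9, up to 4, right to 5, 2× down (reaching 15), 3× left (reaching 12), up to 7, left to 6, up to 1 — 13 moves in all.
Check: order respected (9 at step 3, 15 at step 7); 13 moves as required.

2 3 8 9 4 5 10 15 14 13 12 7 6 1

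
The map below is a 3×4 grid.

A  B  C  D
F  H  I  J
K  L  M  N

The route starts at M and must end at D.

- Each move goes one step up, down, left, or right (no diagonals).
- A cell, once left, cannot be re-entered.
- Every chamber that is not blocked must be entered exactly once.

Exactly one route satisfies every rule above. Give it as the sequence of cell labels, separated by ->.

M -> N -> J -> I -> H -> L -> K -> F -> A -> B -> C -> D

Need to visit all 12 open cells exactly once, starting at M and ending at D.
Cell N has only two open neighbours (J and M), so the path must pass straight through it: one of those is the cell it's entered from and the other is where it exits.
Route from M: right to N, up to J, 2× left (reaching H), down to L, left to K, 2× up (reaching A), 3× right (reaching D) — 11 moves in all.
Check: all 12 open cells covered.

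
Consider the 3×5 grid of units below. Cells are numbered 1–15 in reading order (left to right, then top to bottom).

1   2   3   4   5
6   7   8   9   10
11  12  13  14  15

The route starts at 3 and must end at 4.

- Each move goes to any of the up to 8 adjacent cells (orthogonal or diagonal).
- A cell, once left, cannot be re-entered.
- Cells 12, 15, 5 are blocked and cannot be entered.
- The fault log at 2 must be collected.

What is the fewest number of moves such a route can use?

3

Any route passes through 2 somewhere between 3 and 4. Summing Chebyshev distances along the two legs (3 → 2 → 4) gives a lower bound of 1 + 2 = 3 moves.
A route of 3 moves achieves this: 3 → 2 → 8 → 4.
Since 3 matches the lower bound, it is optimal.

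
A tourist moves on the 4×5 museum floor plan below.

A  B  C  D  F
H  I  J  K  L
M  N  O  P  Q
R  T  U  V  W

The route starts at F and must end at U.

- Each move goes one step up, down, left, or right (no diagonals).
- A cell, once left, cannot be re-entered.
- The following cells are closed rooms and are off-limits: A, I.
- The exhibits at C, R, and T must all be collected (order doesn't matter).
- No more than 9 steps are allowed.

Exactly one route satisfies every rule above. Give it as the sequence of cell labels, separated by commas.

Any route must reach C, R, and T and still end at U within 9 moves, so the order of the required stops is forced.
Route from F: left 2 to C, down 2 to O, left 2 to M, down 1 to R, right 2 to U — 9 moves in all.
Check: all required cells visited; 9 ≤ 9 moves.

F, D, C, J, O, N, M, R, T, U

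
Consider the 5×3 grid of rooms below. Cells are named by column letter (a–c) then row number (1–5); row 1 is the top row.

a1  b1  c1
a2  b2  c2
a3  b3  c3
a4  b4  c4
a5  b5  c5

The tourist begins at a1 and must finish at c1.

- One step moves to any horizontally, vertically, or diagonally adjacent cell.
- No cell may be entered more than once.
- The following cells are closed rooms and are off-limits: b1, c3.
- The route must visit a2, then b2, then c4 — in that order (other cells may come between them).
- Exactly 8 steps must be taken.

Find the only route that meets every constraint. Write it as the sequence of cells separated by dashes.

a1 - a2 - b2 - a3 - b4 - c4 - b3 - c2 - c1

The waypoints must appear in the order a2, b2, c4, with no cell reused.
Route from a1: down to a2, right to b2, down-left to a3, down-right to b4, right to c4, up-left to b3, up-right to c2, up to c1 — 8 moves in all.
Check: order respected (a2 at step 1, b2 at step 2, c4 at step 5); 8 moves as required.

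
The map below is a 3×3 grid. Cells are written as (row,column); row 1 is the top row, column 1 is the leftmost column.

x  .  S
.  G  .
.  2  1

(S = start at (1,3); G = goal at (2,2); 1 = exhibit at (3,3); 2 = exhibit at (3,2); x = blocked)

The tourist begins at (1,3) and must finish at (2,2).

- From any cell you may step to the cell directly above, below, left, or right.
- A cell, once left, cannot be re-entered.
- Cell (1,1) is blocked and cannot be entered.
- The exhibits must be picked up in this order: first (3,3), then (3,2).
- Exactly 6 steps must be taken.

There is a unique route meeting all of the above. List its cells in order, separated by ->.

(1,3) -> (2,3) -> (3,3) -> (3,2) -> (3,1) -> (2,1) -> (2,2)

The waypoints must appear in the order (3,3), (3,2), with no cell reused.
Route from (1,3): down 2 to (3,3), left 2 to (3,1), up 1 to (2,1), right 1 to (2,2) — 6 moves in all.
Check: order respected (1 at step 2, 2 at step 3); 6 moves as required.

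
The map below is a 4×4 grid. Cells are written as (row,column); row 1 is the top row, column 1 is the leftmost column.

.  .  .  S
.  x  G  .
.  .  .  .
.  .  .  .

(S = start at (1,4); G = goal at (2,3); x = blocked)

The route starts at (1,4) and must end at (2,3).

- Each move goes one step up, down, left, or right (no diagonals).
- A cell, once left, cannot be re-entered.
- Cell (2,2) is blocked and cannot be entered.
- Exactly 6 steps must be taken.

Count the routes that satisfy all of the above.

1

Need simple routes of exactly 6 moves from (1,4) to (2,3) (Manhattan distance 2, so 2 moves are spent on a detour and 2 undoing it).
Enumerating: (1,4) (2,4) (3,4) (4,4) (4,3) (3,3) (2,3).
That gives 1 route.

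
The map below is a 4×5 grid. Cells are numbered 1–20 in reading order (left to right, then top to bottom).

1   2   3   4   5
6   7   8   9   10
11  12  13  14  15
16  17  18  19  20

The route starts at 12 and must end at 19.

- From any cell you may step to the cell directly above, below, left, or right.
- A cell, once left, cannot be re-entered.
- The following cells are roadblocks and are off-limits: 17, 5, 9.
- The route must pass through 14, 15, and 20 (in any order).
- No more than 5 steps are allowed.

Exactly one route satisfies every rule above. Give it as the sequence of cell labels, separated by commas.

The budget equals the shortest possible length, so every move has to be on a shortest route through the required cells.
Route from 12: 3× right (reaching 15), down to 20, left to 19 — 5 moves in all.
Check: all required cells visited; 5 ≤ 5 moves.

12, 13, 14, 15, 20, 19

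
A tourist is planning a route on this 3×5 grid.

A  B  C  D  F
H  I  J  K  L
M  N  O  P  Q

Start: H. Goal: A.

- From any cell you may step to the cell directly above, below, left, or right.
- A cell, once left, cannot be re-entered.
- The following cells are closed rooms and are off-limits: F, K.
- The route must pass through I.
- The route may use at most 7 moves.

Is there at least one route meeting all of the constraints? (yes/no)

One route that works: H → I → B → A.

yes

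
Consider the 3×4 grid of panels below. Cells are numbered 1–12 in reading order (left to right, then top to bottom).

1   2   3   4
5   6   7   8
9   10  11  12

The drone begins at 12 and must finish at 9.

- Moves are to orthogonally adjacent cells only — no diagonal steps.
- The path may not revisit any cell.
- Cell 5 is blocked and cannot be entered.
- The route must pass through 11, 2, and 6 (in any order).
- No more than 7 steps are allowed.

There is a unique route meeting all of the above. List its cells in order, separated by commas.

12, 11, 7, 3, 2, 6, 10, 9

Any route must reach 11, 2, and 6 and still end at 9 within 7 moves, so the order of the required stops is forced.
Route from 12: left to 11, 2× up (reaching 3), left to 2, 2× down (reaching 10), left to 9 — 7 moves in all.
Check: all required cells visited; 7 ≤ 7 moves.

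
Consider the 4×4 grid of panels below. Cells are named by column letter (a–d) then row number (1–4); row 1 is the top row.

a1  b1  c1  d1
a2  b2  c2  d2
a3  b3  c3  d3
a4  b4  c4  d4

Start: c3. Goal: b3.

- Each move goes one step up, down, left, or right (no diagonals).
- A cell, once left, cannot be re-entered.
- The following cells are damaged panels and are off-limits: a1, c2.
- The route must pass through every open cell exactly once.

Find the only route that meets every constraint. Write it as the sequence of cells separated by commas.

c3, c4, d4, d3, d2, d1, c1, b1, b2, a2, a3, a4, b4, b3

Need to visit all 14 open cells exactly once, starting at c3 and ending at b3.
Cell b1 has only two open neighbours (b2 and c1), so the path must pass straight through it: one of those is the cell it's entered from and the other is where it exits.
Route from c3: down 1 to c4, right 1 to d4, up 3 to d1, left 2 to b1, down 1 to b2, left 1 to a2, down 2 to a4, right 1 to b4, up 1 to b3 — 13 moves in all.
Check: all 14 open cells covered.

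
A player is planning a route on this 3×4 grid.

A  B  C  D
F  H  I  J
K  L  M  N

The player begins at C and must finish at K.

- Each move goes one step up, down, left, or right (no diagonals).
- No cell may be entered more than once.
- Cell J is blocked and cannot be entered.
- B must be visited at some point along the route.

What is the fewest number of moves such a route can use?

4

Any route passes through B somewhere between C and K. Summing Manhattan distances along the two legs (C → B → K) gives a lower bound of 1 + 3 = 4 moves.
A route of 4 moves achieves this: C → B → H → L → K.
Since 4 matches the lower bound, it is optimal.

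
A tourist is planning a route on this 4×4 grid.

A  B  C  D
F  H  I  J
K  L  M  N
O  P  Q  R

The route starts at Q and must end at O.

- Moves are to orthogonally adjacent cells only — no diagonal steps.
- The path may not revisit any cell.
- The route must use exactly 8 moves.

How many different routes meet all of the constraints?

Need simple routes of exactly 8 moves from Q to O (Manhattan distance 2, so 3 moves are spent on a detour and 3 undoing it).
Branch systematically from the start, pruning whenever the remaining move budget drops below the Manhattan distance to O or differs from it in parity. Grouping the completions by first move — via M: 10; via P: 2; via R: 9 — and summing: 10 + 2 + 9 = 21.
That gives 21 routes.

21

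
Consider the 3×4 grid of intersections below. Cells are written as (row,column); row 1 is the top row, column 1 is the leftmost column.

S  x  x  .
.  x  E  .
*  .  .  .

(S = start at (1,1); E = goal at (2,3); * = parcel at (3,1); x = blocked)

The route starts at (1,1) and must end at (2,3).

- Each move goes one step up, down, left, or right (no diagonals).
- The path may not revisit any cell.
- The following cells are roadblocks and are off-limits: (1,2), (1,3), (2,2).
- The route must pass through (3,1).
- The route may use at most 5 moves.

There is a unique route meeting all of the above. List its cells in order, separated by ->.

(1,1) -> (2,1) -> (3,1) -> (3,2) -> (3,3) -> (2,3)

Any route must reach (3,1) and still end at (2,3) within 5 moves, so the order of the required stops is forced.
Route from (1,1): 2× down (reaching (3,1)), 2× right (reaching (3,3)), up to (2,3) — 5 moves in all.
Check: all required cells visited; 5 ≤ 5 moves.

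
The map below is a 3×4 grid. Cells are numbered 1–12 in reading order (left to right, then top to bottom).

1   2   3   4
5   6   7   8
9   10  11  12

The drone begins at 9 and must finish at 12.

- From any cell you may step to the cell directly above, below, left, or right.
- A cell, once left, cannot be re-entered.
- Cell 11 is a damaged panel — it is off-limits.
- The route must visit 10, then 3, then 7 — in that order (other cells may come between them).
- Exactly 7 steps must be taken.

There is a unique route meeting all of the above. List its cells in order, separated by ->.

The waypoints must appear in the order 10, 3, 7, with no cell reused.
Route from 9: right 1 to 10, up 2 to 2, right 1 to 3, down 1 to 7, right 1 to 8, down 1 to 12 — 7 moves in all.
Check: order respected (10 at step 1, 3 at step 4, 7 at step 5); 7 moves as required.

9 -> 10 -> 6 -> 2 -> 3 -> 7 -> 8 -> 12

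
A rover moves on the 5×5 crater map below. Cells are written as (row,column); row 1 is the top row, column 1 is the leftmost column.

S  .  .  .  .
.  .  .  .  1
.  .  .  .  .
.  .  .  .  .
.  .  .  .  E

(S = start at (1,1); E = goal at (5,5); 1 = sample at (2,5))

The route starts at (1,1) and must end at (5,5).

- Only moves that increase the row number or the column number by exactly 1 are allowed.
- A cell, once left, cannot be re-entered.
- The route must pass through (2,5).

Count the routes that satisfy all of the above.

A right/down-only route from (1,1) to (5,5) makes exactly 4 down-moves and 4 right-moves in some order.
With no other constraints that would be C(8,4) = 70 routes.
Split at (2,5) and multiply the segment counts: (1,1)→(2,5): 5; (2,5)→(5,5): 1; product = 5.
That gives 5 routes.

5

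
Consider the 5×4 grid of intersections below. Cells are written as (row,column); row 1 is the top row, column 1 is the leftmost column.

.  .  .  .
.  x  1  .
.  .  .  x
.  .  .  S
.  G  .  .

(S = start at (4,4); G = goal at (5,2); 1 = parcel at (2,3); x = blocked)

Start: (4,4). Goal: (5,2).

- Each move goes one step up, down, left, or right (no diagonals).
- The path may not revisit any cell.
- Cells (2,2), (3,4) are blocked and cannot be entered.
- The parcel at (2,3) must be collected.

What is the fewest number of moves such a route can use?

Any route passes through (2,3) somewhere between (4,4) and (5,2). Summing Manhattan distances along the two legs ((4,4) → (2,3) → (5,2)) gives a lower bound of 3 + 4 = 7 moves.
The shortest route satisfying every rule uses 11 moves: (4,4) → (4,3) → (3,3) → (2,3) → (1,3) → (1,2) → (1,1) → (2,1) → (3,1) → (4,1) → (5,1) → (5,2).
The no-revisit rule (legs can't share cells) pushes the minimum above the 7-move bound; an exhaustive check rules out every length from 7 to 10 (on a 4-connected grid the length of any start-to-goal walk has the same parity as the Manhattan bound, so only lengths 7, 9, 11, … need checking), leaving 11 as the minimum.

11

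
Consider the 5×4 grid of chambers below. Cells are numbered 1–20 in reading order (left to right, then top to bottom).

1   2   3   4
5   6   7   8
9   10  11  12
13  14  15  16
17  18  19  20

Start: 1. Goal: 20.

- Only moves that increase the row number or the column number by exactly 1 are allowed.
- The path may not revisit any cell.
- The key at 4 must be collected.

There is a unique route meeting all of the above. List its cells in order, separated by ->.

Moves only go right or down, so the column and row indices never decrease.
Route from 1: right 3 to 4, down 4 to 20 — 7 moves in all.
Check: all required cells visited.

1 -> 2 -> 3 -> 4 -> 8 -> 12 -> 16 -> 20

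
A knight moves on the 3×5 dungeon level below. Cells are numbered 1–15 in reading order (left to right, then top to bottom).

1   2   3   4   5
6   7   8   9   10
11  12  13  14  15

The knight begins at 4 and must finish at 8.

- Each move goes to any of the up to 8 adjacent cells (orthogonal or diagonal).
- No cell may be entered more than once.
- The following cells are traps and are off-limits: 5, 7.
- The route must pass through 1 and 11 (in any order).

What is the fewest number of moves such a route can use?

7

Any route passes through 1 and 11 in some order between 4 and 8. Summing Chebyshev distances along each leg and taking the cheapest ordering (4 → 1 → 11 → 8) gives a lower bound of 3 + 2 + 2 = 7 moves.
A route of 7 moves achieves this: 4 → 3 → 2 → 1 → 6 → 11 → 12 → 8.
Since 7 matches the lower bound, it is optimal.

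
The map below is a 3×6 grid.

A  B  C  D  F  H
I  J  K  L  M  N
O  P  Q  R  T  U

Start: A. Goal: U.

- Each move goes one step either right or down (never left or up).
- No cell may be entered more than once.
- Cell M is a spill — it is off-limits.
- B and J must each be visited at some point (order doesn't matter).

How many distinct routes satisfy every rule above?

A right/down-only route from A to U makes exactly 2 down-moves and 5 right-moves in some order.
With no other constraints that would be C(7,2) = 21 routes.
A monotone route can only reach the required cells in the order B, J, so split there and multiply the segment counts (each segment already excludes blocked cells): A→B: 1; B→J: 1; J→U: 3; product = 3.
That gives 3 routes.

3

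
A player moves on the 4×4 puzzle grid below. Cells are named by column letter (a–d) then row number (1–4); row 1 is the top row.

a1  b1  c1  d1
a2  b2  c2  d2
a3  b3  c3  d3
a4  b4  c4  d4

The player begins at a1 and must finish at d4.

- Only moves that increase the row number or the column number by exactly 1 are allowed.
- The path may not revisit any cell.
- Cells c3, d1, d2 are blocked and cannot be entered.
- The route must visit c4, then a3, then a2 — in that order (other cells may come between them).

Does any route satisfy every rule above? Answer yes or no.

no

a3 lies above c4, so going from c4 to a3 would need an upward move — but moves only go right/down, so c4 cannot be visited before a3.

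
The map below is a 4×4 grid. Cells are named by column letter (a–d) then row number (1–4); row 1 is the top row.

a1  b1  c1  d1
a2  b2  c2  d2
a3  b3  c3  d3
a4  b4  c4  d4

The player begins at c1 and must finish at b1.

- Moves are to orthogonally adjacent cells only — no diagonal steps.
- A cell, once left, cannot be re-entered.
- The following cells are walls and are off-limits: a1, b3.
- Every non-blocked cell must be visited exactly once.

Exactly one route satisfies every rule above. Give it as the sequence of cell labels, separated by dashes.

c1 - d1 - d2 - c2 - c3 - d3 - d4 - c4 - b4 - a4 - a3 - a2 - b2 - b1

Need to visit all 14 open cells exactly once, starting at c1 and ending at b1.
Route from c1: right 1 to d1, down 1 to d2, left 1 to c2, down 1 to c3, right 1 to d3, down 1 to d4, left 3 to a4, up 2 to a2, right 1 to b2, up 1 to b1 — 13 moves in all.
Check: all 14 open cells covered.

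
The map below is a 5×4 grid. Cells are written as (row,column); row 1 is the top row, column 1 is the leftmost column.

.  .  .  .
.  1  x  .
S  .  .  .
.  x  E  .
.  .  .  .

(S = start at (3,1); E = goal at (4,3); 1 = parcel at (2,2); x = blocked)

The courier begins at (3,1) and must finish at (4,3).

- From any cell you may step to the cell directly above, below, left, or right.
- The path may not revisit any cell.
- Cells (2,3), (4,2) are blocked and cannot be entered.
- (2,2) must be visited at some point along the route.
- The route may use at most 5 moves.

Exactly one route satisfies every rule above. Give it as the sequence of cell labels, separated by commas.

The 5-move cap with required stops at (2,2) leaves no slack for detours.
Route from (3,1): up 1 to (2,1), right 1 to (2,2), down 1 to (3,2), right 1 to (3,3), down 1 to (4,3) — 5 moves in all.
Check: all required cells visited; 5 ≤ 5 moves.

(3,1), (2,1), (2,2), (3,2), (3,3), (4,3)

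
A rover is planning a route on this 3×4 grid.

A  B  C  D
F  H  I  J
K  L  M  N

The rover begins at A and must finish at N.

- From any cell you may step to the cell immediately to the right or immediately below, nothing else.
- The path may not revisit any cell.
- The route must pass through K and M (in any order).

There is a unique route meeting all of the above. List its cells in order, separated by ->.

Moves only go right or down, so the column and row indices never decrease.
Route from A: 2× down (reaching K), 3× right (reaching N) — 5 moves in all.
Check: all required cells visited.

A -> F -> K -> L -> M -> N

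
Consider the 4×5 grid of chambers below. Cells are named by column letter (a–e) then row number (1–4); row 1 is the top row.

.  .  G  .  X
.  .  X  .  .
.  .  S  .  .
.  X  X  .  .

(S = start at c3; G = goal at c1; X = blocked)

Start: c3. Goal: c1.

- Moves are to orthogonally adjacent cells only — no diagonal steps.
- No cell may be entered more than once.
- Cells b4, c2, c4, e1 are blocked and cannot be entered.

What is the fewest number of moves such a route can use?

The Manhattan distance from c3 to c1 is |3−1| + |3−3| = 2, so at least 2 moves are needed.
That bound ignores the blocked cells. Measuring each leg by the fewest moves that actually steer around them (c3→c1: 4) raises the lower bound to 4.
A route of 4 moves exists: c3 → b3 → b2 → b1 → c1.
Since 4 matches that lower bound, it is optimal.

4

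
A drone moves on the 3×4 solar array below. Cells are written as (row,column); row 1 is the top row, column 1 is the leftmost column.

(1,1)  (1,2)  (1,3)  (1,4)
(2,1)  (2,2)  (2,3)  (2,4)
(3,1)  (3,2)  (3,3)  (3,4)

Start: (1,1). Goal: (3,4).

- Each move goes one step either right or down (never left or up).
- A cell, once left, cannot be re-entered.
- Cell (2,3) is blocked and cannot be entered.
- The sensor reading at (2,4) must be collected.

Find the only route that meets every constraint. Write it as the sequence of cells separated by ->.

(1,1) -> (1,2) -> (1,3) -> (1,4) -> (2,4) -> (3,4)

Moves only go right or down, so the column and row indices never decrease.
Route from (1,1): right 3 to (1,4), down 2 to (3,4) — 5 moves in all.
Check: all required cells visited.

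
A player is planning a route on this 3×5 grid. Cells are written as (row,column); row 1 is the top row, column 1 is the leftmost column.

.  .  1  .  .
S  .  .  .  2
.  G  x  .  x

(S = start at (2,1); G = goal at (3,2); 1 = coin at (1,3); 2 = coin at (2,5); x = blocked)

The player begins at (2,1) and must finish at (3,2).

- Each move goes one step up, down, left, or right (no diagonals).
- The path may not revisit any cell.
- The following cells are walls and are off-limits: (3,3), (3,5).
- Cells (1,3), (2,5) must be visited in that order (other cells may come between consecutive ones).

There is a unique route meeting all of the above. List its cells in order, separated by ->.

The waypoints must appear in the order (1,3), (2,5), with no cell reused.
Route from (2,1): up 1 to (1,1), right 4 to (1,5), down 1 to (2,5), left 3 to (2,2), down 1 to (3,2) — 10 moves in all.
Check: order respected (1 at step 3, 2 at step 6).

(2,1) -> (1,1) -> (1,2) -> (1,3) -> (1,4) -> (1,5) -> (2,5) -> (2,4) -> (2,3) -> (2,2) -> (3,2)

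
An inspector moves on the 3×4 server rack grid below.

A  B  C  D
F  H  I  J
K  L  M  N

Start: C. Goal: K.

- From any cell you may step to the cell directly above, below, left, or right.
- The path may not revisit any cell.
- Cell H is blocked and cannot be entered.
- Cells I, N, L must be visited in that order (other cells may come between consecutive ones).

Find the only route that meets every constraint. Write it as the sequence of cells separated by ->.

The waypoints must appear in the order I, N, L, with no cell reused.
Route from C: down to I, right to J, down to N, 3× left (reaching K) — 6 moves in all.
Check: order respected (I at step 1, N at step 3, L at step 5).

C -> I -> J -> N -> M -> L -> K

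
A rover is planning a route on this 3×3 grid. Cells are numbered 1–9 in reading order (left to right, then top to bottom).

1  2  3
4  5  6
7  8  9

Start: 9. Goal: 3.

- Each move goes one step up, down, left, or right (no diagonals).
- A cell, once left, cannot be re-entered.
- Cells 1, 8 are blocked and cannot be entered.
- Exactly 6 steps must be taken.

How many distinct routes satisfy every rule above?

0

Need simple routes of exactly 6 moves from 9 to 3 (Manhattan distance 2, so 2 moves are spent on a detour and 2 undoing it).
No route satisfies every constraint, so the count is 0.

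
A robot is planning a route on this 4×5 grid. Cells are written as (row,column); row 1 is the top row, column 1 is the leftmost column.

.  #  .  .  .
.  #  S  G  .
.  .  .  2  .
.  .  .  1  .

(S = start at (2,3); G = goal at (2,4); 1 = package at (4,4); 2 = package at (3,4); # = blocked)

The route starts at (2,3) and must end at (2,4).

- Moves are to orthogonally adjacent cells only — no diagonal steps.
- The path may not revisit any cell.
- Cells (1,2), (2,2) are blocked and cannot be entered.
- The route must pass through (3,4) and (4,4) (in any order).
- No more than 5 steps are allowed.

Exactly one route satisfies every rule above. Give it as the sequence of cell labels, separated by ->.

(2,3) -> (3,3) -> (4,3) -> (4,4) -> (3,4) -> (2,4)

The budget equals the shortest possible length, so every move has to be on a shortest route through the required cells.
Route from (2,3): 2× down (reaching (4,3)), right to (4,4), 2× up (reaching (2,4)) — 5 moves in all.
Check: all required cells visited; 5 ≤ 5 moves.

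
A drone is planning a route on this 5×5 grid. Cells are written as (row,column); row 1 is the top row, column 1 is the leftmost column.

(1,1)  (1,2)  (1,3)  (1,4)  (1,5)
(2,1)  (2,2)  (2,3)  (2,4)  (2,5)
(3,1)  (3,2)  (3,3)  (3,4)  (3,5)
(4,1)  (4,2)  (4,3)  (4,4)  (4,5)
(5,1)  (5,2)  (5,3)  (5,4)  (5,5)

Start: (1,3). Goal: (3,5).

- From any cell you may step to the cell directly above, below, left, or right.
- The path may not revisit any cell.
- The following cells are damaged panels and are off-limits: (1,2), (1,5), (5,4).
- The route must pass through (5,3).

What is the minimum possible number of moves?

10

Any route passes through (5,3) somewhere between (1,3) and (3,5). Summing Manhattan distances along the two legs ((1,3) → (5,3) → (3,5)) gives a lower bound of 4 + 4 = 8 moves.
The shortest route satisfying every rule uses 10 moves: (1,3) → (2,3) → (3,3) → (3,2) → (4,2) → (5,2) → (5,3) → (4,3) → (4,4) → (3,4) → (3,5).
The bound of 8 isn't tight here; checking systematically, no route of length 8 through 9 satisfies every constraint, so 10 is the minimum.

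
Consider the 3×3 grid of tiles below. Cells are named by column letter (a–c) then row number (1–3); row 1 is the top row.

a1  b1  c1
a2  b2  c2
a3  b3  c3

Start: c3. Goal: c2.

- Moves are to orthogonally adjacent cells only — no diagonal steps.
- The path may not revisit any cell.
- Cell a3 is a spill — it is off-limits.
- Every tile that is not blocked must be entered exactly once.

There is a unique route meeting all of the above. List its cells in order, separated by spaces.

Need to visit all 8 open cells exactly once, starting at c3 and ending at c2.
Route from c3: left to b3, up to b2, left to a2, up to a1, 2× right (reaching c1), down to c2 — 7 moves in all.
Check: all 8 open cells covered.

c3 b3 b2 a2 a1 b1 c1 c2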